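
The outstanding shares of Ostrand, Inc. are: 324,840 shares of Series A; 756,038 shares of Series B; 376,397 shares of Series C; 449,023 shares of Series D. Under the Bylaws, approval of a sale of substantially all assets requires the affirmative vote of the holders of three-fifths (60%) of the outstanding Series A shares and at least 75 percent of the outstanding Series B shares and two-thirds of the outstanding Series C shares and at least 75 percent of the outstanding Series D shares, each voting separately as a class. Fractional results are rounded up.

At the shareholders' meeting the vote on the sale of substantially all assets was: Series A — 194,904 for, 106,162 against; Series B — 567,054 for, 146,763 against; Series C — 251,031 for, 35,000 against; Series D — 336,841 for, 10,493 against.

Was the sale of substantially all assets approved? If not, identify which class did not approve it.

Series A: 3/5 of 324840 = 194904; 194,904 required, 194,904 in favor — approved.
Series B: 3/4 of 756038 = 567028.50, rounded up to 567029; 567,029 required, 567,054 in favor — approved.
Series C: 2/3 of 376397 = 250931.33, rounded up to 250932; 250,932 required, 251,031 in favor — approved.
Series D: 3/4 of 449023 = 336767.25, rounded up to 336768; 336,768 required, 336,841 in favor — approved.

Approved — every class gave the required vote.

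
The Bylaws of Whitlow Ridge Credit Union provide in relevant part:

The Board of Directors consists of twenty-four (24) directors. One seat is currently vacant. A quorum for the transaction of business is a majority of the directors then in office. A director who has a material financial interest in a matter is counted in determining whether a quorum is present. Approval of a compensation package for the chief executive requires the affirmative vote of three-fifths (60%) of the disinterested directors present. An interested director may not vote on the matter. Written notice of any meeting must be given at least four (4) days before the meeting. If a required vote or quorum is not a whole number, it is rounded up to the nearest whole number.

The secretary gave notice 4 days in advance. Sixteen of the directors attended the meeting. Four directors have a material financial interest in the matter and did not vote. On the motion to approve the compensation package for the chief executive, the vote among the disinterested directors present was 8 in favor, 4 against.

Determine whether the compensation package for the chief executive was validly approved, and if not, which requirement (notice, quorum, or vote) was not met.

Valid — all requirements satisfied.

Notice: 4 days given; 4 required (4 ≥ 4). Satisfied.
Quorum: 16 present (interested directors count toward quorum); quorum is 12. Satisfied.
Vote: the compensation package for the chief executive requires three-fifths of the disinterested directors present (16 − 4 = 12). 3/5 of 12 = 7.20, rounded up to 8, so 8 affirmative votes are needed; 8 voted in favor. Satisfied.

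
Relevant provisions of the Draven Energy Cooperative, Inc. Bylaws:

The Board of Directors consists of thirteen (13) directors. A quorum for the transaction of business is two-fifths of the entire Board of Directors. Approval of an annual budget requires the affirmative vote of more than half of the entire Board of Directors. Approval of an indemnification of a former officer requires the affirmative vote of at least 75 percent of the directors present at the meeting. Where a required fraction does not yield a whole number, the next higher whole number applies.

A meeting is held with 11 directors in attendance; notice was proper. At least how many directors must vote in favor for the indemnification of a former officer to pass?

The indemnification of a former officer requires three-fourths of the directors present (11).
3/4 of 11 = 8.25, rounded up to 9.

9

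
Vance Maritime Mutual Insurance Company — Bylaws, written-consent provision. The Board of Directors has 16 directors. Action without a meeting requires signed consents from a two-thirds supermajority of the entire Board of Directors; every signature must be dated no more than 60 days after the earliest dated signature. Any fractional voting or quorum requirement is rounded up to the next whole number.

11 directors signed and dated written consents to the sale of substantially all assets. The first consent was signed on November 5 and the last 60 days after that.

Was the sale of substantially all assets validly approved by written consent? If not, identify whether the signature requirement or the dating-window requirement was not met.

Signatures required: a two-thirds supermajority of 16 — 2/3 of 16 = 10.67, rounded up to 11, so 11 needed; 11 signed. Sufficient.
Dating window: the latest signature is 60 days after the earliest; the limit is 60 days. Within the window.

Effective — both the signature and dating-window requirements are satisfied.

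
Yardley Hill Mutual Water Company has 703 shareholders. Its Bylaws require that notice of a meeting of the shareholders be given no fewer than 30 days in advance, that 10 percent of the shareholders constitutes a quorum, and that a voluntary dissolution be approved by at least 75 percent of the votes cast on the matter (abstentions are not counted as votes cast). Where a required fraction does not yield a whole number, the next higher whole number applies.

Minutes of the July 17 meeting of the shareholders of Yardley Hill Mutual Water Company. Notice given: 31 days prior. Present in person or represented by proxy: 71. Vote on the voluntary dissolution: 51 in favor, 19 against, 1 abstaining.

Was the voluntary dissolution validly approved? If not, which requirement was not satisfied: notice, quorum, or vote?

Invalid — vote requirement not satisfied.

Notice: 31 days given; 30 required. Satisfied.
Quorum: 10% of 703 = 70.30, rounded up to 71; 71 present. Satisfied.
Vote: requires three-fourths of the votes cast (71 − 1 abstaining = 70); 3/4 of 70 = 52.50, rounded up to 53, so 53 needed; 51 in favor. Not satisfied.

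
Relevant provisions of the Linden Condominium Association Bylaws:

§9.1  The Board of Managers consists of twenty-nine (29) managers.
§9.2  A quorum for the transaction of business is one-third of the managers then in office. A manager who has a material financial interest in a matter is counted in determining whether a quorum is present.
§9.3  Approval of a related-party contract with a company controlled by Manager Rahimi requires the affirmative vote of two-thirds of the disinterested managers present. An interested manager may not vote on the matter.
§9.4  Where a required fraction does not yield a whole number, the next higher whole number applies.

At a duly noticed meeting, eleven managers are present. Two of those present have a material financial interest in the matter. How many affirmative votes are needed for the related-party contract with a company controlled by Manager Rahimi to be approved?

6

The related-party contract with a company controlled by Manager Rahimi requires two-thirds of the disinterested managers present (11 − 2 = 9).
2/3 of 9 = 6.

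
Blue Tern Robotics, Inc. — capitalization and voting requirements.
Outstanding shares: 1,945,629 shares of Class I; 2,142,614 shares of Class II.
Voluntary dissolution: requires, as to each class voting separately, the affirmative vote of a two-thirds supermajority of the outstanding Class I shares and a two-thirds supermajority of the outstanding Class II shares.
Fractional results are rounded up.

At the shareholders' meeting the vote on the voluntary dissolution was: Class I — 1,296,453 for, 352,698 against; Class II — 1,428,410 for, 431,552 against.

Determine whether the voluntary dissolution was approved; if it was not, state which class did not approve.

Not approved — the Class I shares did not give the required vote.

Class I: 2/3 of 1945629 = 1297086; 1,297,086 required, 1,296,453 in favor — not approved.
Class II: 2/3 of 2142614 = 1428409.33, rounded up to 1428410; 1,428,410 required, 1,428,410 in favor — approved.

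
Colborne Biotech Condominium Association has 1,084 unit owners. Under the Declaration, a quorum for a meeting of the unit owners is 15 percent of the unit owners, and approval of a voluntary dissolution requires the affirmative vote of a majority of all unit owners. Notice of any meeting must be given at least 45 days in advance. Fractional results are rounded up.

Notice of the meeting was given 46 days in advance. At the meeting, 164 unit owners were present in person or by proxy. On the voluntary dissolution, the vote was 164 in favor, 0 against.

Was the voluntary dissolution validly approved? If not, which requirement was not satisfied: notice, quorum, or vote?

Notice: 46 days given; 45 required. Satisfied.
Quorum: 15% of 1,084 = 162.60, rounded up to 163; 164 present. Satisfied.
Vote: requires a majority of all unit owners (1,084); a majority of 1084 is 543, so 543 needed; 164 in favor. Not satisfied.

Invalid — vote requirement not satisfied.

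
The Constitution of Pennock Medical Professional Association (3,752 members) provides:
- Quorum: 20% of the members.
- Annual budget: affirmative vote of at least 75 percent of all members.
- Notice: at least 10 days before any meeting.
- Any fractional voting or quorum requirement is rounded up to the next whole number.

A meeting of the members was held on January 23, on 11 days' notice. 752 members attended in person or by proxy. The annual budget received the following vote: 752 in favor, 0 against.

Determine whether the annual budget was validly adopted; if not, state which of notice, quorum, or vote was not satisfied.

Invalid — vote requirement not satisfied.

Notice: 11 days given; 10 required. Satisfied.
Quorum: 20% of 3,752 = 750.40, rounded up to 751; 752 present. Satisfied.
Vote: requires three-fourths of all members (3,752); 3/4 of 3752 = 2814, so 2,814 needed; 752 in favor. Not satisfied.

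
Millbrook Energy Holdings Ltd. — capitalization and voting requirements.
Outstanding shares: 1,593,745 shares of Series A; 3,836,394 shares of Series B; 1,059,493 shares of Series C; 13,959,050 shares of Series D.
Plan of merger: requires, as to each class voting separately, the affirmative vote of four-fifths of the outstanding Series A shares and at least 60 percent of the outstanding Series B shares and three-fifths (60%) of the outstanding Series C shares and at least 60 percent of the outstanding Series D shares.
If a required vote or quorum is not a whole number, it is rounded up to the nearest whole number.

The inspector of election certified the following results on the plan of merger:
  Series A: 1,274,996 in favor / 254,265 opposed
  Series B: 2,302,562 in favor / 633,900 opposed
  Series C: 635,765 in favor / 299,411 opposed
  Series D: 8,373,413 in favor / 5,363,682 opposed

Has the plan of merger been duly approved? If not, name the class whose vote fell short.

Series A: 4/5 of 1593745 = 1274996; 1,274,996 required, 1,274,996 in favor — approved.
Series B: 3/5 of 3836394 = 2301836.40, rounded up to 2301837; 2,301,837 required, 2,302,562 in favor — approved.
Series C: 3/5 of 1059493 = 635695.80, rounded up to 635696; 635,696 required, 635,765 in favor — approved.
Series D: 3/5 of 13959050 = 8375430; 8,375,430 required, 8,373,413 in favor — not approved.

Not approved — the Series D shares did not give the required vote.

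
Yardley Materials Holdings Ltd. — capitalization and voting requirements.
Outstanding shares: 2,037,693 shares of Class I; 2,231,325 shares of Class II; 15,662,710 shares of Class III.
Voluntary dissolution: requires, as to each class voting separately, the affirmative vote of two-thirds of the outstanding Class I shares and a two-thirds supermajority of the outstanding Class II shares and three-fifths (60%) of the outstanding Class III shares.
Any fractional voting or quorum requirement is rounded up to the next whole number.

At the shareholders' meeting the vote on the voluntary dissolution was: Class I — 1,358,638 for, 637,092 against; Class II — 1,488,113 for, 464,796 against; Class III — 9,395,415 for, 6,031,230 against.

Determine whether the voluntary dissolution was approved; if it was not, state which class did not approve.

Not approved — the Class III shares did not give the required vote.

Class I: 2/3 of 2037693 = 1358462; 1,358,462 required, 1,358,638 in favor — approved.
Class II: 2/3 of 2231325 = 1487550; 1,487,550 required, 1,488,113 in favor — approved.
Class III: 3/5 of 15662710 = 9397626; 9,397,626 required, 9,395,415 in favor — not approved.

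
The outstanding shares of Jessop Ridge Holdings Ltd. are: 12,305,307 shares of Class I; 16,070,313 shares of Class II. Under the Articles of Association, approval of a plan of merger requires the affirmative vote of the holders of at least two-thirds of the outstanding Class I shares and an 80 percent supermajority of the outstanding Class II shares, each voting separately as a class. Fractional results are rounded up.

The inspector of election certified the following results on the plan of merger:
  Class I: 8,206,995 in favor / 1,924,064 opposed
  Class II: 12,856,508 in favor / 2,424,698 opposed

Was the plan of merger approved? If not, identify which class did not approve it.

Class I: 2/3 of 12305307 = 8203538; 8,203,538 required, 8,206,995 in favor — approved.
Class II: 4/5 of 16070313 = 12856250.40, rounded up to 12856251; 12,856,251 required, 12,856,508 in favor — approved.

Approved — every class gave the required vote.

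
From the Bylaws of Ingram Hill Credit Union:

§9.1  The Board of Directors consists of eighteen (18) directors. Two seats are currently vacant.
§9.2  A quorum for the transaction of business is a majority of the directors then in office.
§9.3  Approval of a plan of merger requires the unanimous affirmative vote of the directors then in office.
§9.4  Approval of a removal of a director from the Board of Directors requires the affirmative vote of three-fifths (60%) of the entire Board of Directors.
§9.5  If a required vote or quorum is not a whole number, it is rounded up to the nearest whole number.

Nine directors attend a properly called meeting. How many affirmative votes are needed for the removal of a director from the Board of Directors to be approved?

The removal of a director from the Board of Directors requires three-fifths of the entire Board of Directors (18).
3/5 of 18 = 10.80, rounded up to 11.
(Only 9 can vote, so the removal of a director from the Board of Directors cannot pass at this meeting, but the required vote is still 11.)

11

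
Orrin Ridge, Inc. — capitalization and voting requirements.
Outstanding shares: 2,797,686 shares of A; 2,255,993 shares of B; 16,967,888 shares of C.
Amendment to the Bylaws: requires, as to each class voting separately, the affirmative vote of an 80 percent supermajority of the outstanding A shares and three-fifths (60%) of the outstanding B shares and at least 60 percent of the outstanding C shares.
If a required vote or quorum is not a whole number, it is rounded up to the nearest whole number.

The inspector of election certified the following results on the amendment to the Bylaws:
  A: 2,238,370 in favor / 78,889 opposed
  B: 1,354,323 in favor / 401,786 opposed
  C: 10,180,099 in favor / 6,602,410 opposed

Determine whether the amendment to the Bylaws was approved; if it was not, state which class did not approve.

A: 4/5 of 2797686 = 2238148.80, rounded up to 2238149; 2,238,149 required, 2,238,370 in favor — approved.
B: 3/5 of 2255993 = 1353595.80, rounded up to 1353596; 1,353,596 required, 1,354,323 in favor — approved.
C: 3/5 of 16967888 = 10180732.80, rounded up to 10180733; 10,180,733 required, 10,180,099 in favor — not approved.

Not approved — the C shares did not give the required vote.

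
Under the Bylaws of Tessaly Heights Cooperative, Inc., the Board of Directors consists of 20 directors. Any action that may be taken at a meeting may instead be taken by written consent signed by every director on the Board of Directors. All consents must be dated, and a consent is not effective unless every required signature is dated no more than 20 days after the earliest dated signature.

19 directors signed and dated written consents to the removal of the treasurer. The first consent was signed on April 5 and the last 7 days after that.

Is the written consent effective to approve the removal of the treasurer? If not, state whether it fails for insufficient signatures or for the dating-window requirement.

Not effective — insufficient signatures.

Signatures required: the unanimous vote of 20 — unanimous means all 20, so 20 needed; 19 signed. Insufficient.
Dating window: the latest signature is 7 days after the earliest; the limit is 20 days. Within the window.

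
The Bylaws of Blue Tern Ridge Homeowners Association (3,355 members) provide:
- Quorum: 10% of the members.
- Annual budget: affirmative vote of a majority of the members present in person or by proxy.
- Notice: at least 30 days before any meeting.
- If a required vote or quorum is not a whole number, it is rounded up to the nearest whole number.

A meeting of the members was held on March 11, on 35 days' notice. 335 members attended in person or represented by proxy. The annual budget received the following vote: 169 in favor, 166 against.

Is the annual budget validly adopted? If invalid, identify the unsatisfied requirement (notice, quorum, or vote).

Invalid — quorum requirement not satisfied.

Notice: 35 days given; 30 required. Satisfied.
Quorum: 10% of 3,355 = 335.50, rounded up to 336; 335 present. Not satisfied.
Vote: requires a majority of those present (335); a majority of 335 is 168, so 168 needed; 169 in favor. Satisfied.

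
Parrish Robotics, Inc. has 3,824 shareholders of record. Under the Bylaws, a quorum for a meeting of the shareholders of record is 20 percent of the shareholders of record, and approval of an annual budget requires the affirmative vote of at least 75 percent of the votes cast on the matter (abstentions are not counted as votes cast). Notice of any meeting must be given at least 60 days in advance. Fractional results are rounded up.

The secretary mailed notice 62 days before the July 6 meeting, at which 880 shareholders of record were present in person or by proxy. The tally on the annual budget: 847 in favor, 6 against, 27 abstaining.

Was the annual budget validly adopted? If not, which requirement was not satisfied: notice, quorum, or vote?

Notice: 62 days given; 60 required. Satisfied.
Quorum: 20% of 3,824 = 764.80, rounded up to 765; 880 present. Satisfied.
Vote: requires three-fourths of the votes cast (880 − 27 abstaining = 853); 3/4 of 853 = 639.75, rounded up to 640, so 640 needed; 847 in favor. Satisfied.

Valid — all requirements satisfied.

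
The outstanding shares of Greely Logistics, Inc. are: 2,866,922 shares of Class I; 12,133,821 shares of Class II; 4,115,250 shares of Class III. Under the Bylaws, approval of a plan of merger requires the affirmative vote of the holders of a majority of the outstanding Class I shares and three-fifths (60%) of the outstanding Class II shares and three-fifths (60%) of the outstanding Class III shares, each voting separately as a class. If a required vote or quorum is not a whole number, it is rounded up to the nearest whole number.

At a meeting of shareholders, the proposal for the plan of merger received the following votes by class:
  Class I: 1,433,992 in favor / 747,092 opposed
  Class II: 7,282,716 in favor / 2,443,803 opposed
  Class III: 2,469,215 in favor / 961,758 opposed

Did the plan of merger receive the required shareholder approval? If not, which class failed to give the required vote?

Class I: a majority of 2866922 is 1433462; 1,433,462 required, 1,433,992 in favor — approved.
Class II: 3/5 of 12133821 = 7280292.60, rounded up to 7280293; 7,280,293 required, 7,282,716 in favor — approved.
Class III: 3/5 of 4115250 = 2469150; 2,469,150 required, 2,469,215 in favor — approved.

Approved — every class gave the required vote.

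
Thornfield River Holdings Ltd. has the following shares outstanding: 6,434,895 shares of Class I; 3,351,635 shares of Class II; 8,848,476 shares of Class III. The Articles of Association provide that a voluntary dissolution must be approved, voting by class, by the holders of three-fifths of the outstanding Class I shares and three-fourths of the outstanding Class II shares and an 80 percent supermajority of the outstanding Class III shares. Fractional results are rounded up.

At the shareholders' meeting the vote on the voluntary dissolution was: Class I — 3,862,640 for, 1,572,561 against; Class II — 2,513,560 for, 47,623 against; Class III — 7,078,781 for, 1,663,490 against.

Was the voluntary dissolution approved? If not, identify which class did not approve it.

Class I: 3/5 of 6434895 = 3860937; 3,860,937 required, 3,862,640 in favor — approved.
Class II: 3/4 of 3351635 = 2513726.25, rounded up to 2513727; 2,513,727 required, 2,513,560 in favor — not approved.
Class III: 4/5 of 8848476 = 7078780.80, rounded up to 7078781; 7,078,781 required, 7,078,781 in favor — approved.

Not approved — the Class II shares did not give the required vote.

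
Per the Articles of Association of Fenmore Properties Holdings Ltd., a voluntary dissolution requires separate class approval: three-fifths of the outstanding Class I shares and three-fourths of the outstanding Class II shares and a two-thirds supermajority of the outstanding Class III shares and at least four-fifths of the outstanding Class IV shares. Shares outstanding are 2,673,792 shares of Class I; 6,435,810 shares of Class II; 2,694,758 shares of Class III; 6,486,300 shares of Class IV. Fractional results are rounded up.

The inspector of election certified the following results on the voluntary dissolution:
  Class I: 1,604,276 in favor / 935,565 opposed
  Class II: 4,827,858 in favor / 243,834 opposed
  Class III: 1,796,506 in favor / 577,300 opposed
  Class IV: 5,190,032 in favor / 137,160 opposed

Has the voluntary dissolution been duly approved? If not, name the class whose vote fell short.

Approved — every class gave the required vote.

Class I: 3/5 of 2673792 = 1604275.20, rounded up to 1604276; 1,604,276 required, 1,604,276 in favor — approved.
Class II: 3/4 of 6435810 = 4826857.50, rounded up to 4826858; 4,826,858 required, 4,827,858 in favor — approved.
Class III: 2/3 of 2694758 = 1796505.33, rounded up to 1796506; 1,796,506 required, 1,796,506 in favor — approved.
Class IV: 4/5 of 6486300 = 5189040; 5,189,040 required, 5,190,032 in favor — approved.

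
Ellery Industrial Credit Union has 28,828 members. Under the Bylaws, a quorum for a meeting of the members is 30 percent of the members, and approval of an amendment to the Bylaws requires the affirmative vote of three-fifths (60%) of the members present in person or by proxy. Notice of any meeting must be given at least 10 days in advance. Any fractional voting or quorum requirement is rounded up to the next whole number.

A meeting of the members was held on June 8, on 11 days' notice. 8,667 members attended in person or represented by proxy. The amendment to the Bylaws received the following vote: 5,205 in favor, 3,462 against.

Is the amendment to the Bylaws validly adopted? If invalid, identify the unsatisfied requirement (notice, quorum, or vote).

Valid — all requirements satisfied.

Notice: 11 days given; 10 required. Satisfied.
Quorum: 30% of 28,828 = 8,648.40, rounded up to 8,649; 8,667 present. Satisfied.
Vote: requires three-fifths of those present (8,667); 3/5 of 8667 = 5200.20, rounded up to 5201, so 5,201 needed; 5,205 in favor. Satisfied.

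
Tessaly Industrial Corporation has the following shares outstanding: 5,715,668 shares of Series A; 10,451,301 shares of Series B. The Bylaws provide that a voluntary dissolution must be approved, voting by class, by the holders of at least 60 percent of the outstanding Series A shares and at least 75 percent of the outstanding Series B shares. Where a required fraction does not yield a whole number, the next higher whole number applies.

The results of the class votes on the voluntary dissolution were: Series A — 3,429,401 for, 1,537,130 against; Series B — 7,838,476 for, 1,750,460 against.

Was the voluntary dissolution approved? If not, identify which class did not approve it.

Approved — every class gave the required vote.

Series A: 3/5 of 5715668 = 3429400.80, rounded up to 3429401; 3,429,401 required, 3,429,401 in favor — approved.
Series B: 3/4 of 10451301 = 7838475.75, rounded up to 7838476; 7,838,476 required, 7,838,476 in favor — approved.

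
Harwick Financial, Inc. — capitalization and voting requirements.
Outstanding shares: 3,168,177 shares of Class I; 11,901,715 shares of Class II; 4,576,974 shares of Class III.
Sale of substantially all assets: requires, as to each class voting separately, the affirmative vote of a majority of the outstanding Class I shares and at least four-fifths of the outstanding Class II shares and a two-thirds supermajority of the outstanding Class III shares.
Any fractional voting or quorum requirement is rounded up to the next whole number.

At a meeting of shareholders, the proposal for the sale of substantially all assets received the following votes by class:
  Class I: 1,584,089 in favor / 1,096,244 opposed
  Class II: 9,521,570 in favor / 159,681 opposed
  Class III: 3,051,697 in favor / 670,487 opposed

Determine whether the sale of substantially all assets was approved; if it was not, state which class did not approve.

Class I: a majority of 3168177 is 1584089; 1,584,089 required, 1,584,089 in favor — approved.
Class II: 4/5 of 11901715 = 9521372; 9,521,372 required, 9,521,570 in favor — approved.
Class III: 2/3 of 4576974 = 3051316; 3,051,316 required, 3,051,697 in favor — approved.

Approved — every class gave the required vote.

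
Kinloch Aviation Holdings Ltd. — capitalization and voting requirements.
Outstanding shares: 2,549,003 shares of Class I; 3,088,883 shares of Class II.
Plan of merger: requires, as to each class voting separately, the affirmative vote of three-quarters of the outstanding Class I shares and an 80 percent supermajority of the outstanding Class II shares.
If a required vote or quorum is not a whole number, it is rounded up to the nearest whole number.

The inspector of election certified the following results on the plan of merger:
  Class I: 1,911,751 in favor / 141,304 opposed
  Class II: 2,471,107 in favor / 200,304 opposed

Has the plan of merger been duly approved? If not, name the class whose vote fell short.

Class I: 3/4 of 2549003 = 1911752.25, rounded up to 1911753; 1,911,753 required, 1,911,751 in favor — not approved.
Class II: 4/5 of 3088883 = 2471106.40, rounded up to 2471107; 2,471,107 required, 2,471,107 in favor — approved.

Not approved — the Class I shares did not give the required vote.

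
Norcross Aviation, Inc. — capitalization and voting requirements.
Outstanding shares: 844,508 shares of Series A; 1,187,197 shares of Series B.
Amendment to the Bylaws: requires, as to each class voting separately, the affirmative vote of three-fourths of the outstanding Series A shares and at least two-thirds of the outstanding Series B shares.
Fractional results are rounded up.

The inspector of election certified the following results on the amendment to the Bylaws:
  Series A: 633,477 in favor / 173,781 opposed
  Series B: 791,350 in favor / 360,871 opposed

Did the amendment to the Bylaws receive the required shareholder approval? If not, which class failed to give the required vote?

Series A: 3/4 of 844508 = 633381; 633,381 required, 633,477 in favor — approved.
Series B: 2/3 of 1187197 = 791464.67, rounded up to 791465; 791,465 required, 791,350 in favor — not approved.

Not approved — the Series B shares did not give the required vote.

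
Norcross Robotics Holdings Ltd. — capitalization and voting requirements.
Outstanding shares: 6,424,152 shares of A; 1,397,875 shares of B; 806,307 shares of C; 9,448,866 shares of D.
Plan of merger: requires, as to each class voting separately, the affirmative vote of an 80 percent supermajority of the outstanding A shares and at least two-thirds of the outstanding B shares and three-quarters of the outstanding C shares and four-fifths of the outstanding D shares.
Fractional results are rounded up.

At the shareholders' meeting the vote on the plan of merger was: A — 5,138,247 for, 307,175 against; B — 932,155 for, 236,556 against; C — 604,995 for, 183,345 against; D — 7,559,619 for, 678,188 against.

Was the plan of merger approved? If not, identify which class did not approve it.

Not approved — the A shares did not give the required vote.

A: 4/5 of 6424152 = 5139321.60, rounded up to 5139322; 5,139,322 required, 5,138,247 in favor — not approved.
B: 2/3 of 1397875 = 931916.67, rounded up to 931917; 931,917 required, 932,155 in favor — approved.
C: 3/4 of 806307 = 604730.25, rounded up to 604731; 604,731 required, 604,995 in favor — approved.
D: 4/5 of 9448866 = 7559092.80, rounded up to 7559093; 7,559,093 required, 7,559,619 in favor — approved.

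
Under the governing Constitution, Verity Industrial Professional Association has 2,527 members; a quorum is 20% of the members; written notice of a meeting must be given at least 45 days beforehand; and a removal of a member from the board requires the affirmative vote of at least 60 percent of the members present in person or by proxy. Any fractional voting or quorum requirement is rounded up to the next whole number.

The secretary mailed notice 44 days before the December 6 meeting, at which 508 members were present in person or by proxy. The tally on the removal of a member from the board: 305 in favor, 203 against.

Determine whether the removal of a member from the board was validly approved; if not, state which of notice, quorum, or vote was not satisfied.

Invalid — notice requirement not satisfied.

Notice: 44 days given; 45 required. Not satisfied.
Quorum: 20% of 2,527 = 505.40, rounded up to 506; 508 present. Satisfied.
Vote: requires three-fifths of those present (508); 3/5 of 508 = 304.80, rounded up to 305, so 305 needed; 305 in favor. Satisfied.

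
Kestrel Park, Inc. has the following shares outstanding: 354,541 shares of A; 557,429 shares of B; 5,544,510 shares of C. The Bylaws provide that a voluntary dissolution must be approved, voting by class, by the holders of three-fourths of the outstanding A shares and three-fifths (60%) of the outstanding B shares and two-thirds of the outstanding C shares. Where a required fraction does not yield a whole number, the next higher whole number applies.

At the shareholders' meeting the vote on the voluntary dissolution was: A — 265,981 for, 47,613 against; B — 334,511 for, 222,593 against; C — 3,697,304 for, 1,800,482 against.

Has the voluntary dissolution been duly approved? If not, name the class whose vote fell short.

A: 3/4 of 354541 = 265905.75, rounded up to 265906; 265,906 required, 265,981 in favor — approved.
B: 3/5 of 557429 = 334457.40, rounded up to 334458; 334,458 required, 334,511 in favor — approved.
C: 2/3 of 5544510 = 3696340; 3,696,340 required, 3,697,304 in favor — approved.

Approved — every class gave the required vote.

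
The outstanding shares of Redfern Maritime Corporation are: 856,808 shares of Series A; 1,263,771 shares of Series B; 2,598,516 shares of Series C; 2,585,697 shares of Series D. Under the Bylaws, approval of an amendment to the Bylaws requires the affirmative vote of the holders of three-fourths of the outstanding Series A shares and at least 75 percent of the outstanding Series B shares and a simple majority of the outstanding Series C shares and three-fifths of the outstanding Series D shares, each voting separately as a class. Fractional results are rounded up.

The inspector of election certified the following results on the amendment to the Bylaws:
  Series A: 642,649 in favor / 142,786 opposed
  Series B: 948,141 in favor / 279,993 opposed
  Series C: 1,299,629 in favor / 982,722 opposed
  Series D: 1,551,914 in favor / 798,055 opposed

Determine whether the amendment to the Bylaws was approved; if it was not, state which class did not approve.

Series A: 3/4 of 856808 = 642606; 642,606 required, 642,649 in favor — approved.
Series B: 3/4 of 1263771 = 947828.25, rounded up to 947829; 947,829 required, 948,141 in favor — approved.
Series C: a majority of 2598516 is 1299259; 1,299,259 required, 1,299,629 in favor — approved.
Series D: 3/5 of 2585697 = 1551418.20, rounded up to 1551419; 1,551,419 required, 1,551,914 in favor — approved.

Approved — every class gave the required vote.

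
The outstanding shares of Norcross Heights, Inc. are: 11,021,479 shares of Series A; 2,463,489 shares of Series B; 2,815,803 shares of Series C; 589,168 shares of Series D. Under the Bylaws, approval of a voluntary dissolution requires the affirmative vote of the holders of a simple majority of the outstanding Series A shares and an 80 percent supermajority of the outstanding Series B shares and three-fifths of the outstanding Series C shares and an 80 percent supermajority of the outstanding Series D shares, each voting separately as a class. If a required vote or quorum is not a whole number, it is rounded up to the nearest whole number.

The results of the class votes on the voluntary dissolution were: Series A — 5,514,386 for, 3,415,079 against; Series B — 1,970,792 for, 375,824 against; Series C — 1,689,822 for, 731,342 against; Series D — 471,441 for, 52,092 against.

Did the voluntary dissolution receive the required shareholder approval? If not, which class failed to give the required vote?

Series A: a majority of 11021479 is 5510740; 5,510,740 required, 5,514,386 in favor — approved.
Series B: 4/5 of 2463489 = 1970791.20, rounded up to 1970792; 1,970,792 required, 1,970,792 in favor — approved.
Series C: 3/5 of 2815803 = 1689481.80, rounded up to 1689482; 1,689,482 required, 1,689,822 in favor — approved.
Series D: 4/5 of 589168 = 471334.40, rounded up to 471335; 471,335 required, 471,441 in favor — approved.

Approved — every class gave the required vote.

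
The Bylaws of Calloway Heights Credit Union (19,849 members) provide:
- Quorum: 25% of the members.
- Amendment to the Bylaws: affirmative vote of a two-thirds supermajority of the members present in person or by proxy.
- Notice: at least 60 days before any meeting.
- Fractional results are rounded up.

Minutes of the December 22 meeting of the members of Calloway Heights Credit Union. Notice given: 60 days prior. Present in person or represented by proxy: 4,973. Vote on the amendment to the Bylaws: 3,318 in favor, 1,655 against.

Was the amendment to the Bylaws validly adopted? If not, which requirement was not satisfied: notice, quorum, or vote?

Valid — all requirements satisfied.

Notice: 60 days given; 60 required. Satisfied.
Quorum: 25% of 19,849 = 4,962.25, rounded up to 4,963; 4,973 present. Satisfied.
Vote: requires two-thirds of those present (4,973); 2/3 of 4973 = 3315.33, rounded up to 3316, so 3,316 needed; 3,318 in favor. Satisfied.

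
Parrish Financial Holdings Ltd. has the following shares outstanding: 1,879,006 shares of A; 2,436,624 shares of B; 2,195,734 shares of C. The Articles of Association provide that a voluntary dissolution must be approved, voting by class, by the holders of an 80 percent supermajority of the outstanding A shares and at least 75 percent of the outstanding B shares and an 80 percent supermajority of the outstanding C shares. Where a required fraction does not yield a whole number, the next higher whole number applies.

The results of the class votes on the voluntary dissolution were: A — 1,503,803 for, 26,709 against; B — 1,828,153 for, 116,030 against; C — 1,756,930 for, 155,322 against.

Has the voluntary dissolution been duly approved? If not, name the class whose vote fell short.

Approved — every class gave the required vote.

A: 4/5 of 1879006 = 1503204.80, rounded up to 1503205; 1,503,205 required, 1,503,803 in favor — approved.
B: 3/4 of 2436624 = 1827468; 1,827,468 required, 1,828,153 in favor — approved.
C: 4/5 of 2195734 = 1756587.20, rounded up to 1756588; 1,756,588 required, 1,756,930 in favor — approved.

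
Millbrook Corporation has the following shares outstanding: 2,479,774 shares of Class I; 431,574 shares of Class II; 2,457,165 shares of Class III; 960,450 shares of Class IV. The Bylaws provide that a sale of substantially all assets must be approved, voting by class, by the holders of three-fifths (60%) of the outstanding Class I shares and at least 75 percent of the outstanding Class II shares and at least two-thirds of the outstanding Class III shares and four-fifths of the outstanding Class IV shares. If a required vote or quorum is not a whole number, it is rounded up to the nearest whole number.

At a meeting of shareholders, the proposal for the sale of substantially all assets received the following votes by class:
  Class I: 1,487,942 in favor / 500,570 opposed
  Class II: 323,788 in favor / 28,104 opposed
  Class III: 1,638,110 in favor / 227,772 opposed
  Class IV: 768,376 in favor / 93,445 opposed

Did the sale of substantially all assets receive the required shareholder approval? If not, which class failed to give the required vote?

Approved — every class gave the required vote.

Class I: 3/5 of 2479774 = 1487864.40, rounded up to 1487865; 1,487,865 required, 1,487,942 in favor — approved.
Class II: 3/4 of 431574 = 323680.50, rounded up to 323681; 323,681 required, 323,788 in favor — approved.
Class III: 2/3 of 2457165 = 1638110; 1,638,110 required, 1,638,110 in favor — approved.
Class IV: 4/5 of 960450 = 768360; 768,360 required, 768,376 in favor — approved.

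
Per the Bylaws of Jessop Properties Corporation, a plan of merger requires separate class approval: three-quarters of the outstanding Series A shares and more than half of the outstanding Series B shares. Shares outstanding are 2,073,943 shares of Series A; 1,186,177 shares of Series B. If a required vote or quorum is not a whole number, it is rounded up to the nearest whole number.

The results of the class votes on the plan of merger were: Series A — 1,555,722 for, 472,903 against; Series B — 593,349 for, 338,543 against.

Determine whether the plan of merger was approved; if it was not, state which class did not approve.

Series A: 3/4 of 2073943 = 1555457.25, rounded up to 1555458; 1,555,458 required, 1,555,722 in favor — approved.
Series B: a majority of 1186177 is 593089; 593,089 required, 593,349 in favor — approved.

Approved — every class gave the required vote.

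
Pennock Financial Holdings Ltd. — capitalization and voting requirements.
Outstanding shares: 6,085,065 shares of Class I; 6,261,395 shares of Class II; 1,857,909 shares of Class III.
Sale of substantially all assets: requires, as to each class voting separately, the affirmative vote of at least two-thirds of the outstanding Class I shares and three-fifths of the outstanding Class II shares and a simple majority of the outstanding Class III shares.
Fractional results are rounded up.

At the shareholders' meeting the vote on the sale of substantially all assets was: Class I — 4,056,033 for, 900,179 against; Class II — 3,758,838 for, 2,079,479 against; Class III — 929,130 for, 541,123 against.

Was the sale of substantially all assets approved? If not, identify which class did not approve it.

Not approved — the Class I shares did not give the required vote.

Class I: 2/3 of 6085065 = 4056710; 4,056,710 required, 4,056,033 in favor — not approved.
Class II: 3/5 of 6261395 = 3756837; 3,756,837 required, 3,758,838 in favor — approved.
Class III: a majority of 1857909 is 928955; 928,955 required, 929,130 in favor — approved.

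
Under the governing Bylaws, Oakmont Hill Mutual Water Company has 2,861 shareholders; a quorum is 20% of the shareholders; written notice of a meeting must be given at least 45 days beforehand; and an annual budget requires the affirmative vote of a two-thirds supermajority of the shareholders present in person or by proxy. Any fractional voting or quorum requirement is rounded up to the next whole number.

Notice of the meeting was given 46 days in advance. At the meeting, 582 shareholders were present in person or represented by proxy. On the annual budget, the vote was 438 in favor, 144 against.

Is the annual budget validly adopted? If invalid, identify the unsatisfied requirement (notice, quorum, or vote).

Notice: 46 days given; 45 required. Satisfied.
Quorum: 20% of 2,861 = 572.20, rounded up to 573; 582 present. Satisfied.
Vote: requires two-thirds of those present (582); 2/3 of 582 = 388, so 388 needed; 438 in favor. Satisfied.

Valid — all requirements satisfied.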